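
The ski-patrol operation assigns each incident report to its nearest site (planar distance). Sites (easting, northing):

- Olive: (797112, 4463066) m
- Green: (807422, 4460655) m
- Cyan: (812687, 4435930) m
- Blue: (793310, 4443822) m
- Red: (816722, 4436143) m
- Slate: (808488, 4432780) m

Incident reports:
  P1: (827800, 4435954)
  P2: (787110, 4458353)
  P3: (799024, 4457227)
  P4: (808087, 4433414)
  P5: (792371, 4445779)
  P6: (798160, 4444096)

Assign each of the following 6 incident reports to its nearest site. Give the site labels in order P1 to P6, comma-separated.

P1 → Red (d²=122757805.00)
P2 → Olive (d²=122252373.00)
P3 → Olive (d²=37749665.00)
P4 → Slate (d²=562757.00)
P5 → Blue (d²=4711570.00)
P6 → Blue (d²=23597576.00)

Red, Olive, Olive, Slate, Blue, Blue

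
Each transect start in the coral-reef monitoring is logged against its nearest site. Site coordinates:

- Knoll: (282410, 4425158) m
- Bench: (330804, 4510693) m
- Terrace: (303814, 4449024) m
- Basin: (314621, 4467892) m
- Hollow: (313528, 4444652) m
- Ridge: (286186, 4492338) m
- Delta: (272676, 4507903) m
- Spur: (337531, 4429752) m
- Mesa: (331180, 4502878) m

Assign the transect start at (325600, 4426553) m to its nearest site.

Spur

Squared distances to each site:
Knoll: 1867322125.000; Bench: 7106621216.000; Terrace: 979575637.000; Basin: 1829451362.000; Hollow: 473306985.000; Ridge: 5881129621.000; Delta: 9418772276.000; Spur: 152582362.000; Mesa: 5856642025.000.
Minimum at Spur.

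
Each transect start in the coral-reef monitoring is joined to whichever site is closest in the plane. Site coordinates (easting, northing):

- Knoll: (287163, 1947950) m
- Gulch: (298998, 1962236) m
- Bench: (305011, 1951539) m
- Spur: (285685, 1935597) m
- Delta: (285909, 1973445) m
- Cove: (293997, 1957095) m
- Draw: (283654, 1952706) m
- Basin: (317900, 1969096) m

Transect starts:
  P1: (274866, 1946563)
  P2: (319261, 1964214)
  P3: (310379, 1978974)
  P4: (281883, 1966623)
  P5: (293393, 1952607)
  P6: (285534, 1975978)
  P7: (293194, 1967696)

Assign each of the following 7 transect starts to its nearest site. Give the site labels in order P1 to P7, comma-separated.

Draw, Basin, Basin, Delta, Cove, Delta, Gulch

P1 → Draw (d²=114965393.00)
P2 → Basin (d²=25686245.00)
P3 → Basin (d²=154140325.00)
P4 → Delta (d²=62748360.00)
P5 → Cove (d²=20506960.00)
P6 → Delta (d²=6556714.00)
P7 → Gulch (d²=63498016.00)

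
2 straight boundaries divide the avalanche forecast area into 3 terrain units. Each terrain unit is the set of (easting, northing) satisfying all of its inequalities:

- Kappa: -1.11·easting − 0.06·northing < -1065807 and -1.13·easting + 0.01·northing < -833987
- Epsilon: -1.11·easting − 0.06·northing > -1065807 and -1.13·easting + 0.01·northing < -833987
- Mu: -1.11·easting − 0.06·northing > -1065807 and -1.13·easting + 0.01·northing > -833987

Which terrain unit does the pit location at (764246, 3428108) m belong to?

Mu

-1.11·764246 − 0.06·3428108 = -1053999.540, which is > -1065807
-1.13·764246 + 0.01·3428108 = -829316.900, which is > -833987
This sign pattern matches Mu.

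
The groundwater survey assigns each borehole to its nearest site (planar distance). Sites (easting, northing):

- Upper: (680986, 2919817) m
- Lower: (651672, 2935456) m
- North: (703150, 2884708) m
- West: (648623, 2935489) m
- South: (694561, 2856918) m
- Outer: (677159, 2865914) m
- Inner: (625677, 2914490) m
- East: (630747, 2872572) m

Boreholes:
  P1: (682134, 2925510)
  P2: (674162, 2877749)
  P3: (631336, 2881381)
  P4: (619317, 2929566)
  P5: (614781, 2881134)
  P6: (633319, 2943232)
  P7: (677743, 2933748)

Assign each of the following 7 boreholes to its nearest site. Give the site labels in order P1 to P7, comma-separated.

Upper, Outer, East, Inner, East, West, Upper

P1 → Upper (d²=33728153.00)
P2 → Outer (d²=149049234.00)
P3 → East (d²=77945402.00)
P4 → Inner (d²=267735376.00)
P5 → East (d²=328221000.00)
P6 → West (d²=294166465.00)
P7 → Upper (d²=204589810.00)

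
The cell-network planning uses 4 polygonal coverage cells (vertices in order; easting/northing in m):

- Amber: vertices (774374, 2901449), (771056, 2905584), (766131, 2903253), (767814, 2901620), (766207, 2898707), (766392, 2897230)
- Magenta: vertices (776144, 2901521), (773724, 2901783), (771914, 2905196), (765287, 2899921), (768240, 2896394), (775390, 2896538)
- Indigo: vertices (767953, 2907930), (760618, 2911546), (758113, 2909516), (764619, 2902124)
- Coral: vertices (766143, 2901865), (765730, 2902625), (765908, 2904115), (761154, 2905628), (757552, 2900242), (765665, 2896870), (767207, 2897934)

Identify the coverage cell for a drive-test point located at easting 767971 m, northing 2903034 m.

Amber

Cast a ray rightward from (767971, 2903034). For each polygon, the edges (by vertex number in listed order) whose endpoints lie on opposite sides of northing = 2903034, where each meets that height, and whether that is right or left of the point:
Amber: 1–2 at easting≈773102.2 (right), 3–4 at easting≈766356.7 (left) → 1 crossing.
Magenta: 2–3 at easting≈773060.6 (right), 3–4 at easting≈769197.9 (right) → 2 crossings.
Indigo: 3–4 at easting≈763818.1 (left), 4–1 at easting≈765141.6 (left) → 0 crossings.
Coral: 2–3 at easting≈765778.9 (left), 4–5 at easting≈759419.2 (left) → 0 crossings.
Only Amber has an odd count, so the point is inside Amber.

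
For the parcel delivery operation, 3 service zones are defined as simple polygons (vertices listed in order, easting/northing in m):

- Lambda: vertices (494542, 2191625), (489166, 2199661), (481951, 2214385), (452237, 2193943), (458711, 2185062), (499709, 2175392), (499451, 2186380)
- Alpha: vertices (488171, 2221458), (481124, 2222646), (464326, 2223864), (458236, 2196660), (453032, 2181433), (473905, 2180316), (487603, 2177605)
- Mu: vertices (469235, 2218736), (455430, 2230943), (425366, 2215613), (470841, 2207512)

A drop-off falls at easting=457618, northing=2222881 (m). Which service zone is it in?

Mu

Cast a ray rightward from (457618, 2222881). For each polygon, the edges (by vertex number in listed order) whose endpoints lie on opposite sides of northing = 2222881, where each meets that height, and whether that is right or left of the point:
Lambda: no edge straddles that height → 0 crossings.
Alpha: 2–3 at easting≈477883.0 (right), 3–4 at easting≈464105.9 (right) → 2 crossings.
Mu: 1–2 at easting≈464547.4 (right), 2–3 at easting≈439619.4 (left) → 1 crossing.
Only Mu has an odd count, so the point is inside Mu.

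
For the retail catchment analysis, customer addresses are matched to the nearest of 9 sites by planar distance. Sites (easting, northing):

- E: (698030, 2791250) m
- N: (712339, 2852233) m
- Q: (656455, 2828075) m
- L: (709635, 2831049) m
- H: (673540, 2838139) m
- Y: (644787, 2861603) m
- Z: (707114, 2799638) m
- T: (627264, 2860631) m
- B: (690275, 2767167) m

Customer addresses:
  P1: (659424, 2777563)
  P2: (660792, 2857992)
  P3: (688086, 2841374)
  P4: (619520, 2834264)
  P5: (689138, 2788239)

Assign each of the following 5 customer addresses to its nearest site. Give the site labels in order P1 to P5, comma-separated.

P1 → B (d²=1059861017.00)
P2 → Y (d²=269199346.00)
P3 → H (d²=222051341.00)
P4 → T (d²=755188225.00)
P5 → E (d²=88133785.00)

B, Y, H, T, E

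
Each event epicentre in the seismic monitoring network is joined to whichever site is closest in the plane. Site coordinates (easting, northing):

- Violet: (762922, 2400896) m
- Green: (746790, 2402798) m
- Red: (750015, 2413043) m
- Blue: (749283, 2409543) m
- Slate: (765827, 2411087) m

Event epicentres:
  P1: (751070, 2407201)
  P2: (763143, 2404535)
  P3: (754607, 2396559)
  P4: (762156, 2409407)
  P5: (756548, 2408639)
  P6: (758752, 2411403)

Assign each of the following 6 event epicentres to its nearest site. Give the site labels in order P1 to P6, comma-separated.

P1 → Blue (d²=8678333.00)
P2 → Violet (d²=13291162.00)
P3 → Violet (d²=87948794.00)
P4 → Slate (d²=16298641.00)
P5 → Blue (d²=53597441.00)
P6 → Slate (d²=50155481.00)

Blue, Violet, Violet, Slate, Blue, Slate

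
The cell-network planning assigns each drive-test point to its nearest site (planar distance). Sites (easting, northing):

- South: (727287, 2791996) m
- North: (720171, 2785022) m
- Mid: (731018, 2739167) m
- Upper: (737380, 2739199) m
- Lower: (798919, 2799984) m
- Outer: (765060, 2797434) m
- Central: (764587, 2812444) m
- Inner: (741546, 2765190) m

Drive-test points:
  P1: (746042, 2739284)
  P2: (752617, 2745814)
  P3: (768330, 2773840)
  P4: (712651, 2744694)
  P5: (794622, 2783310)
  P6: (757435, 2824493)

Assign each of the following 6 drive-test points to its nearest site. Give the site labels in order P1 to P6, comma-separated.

P1 → Upper (d²=75037469.00)
P2 → Upper (d²=275924394.00)
P3 → Outer (d²=567369736.00)
P4 → Mid (d²=367894418.00)
P5 → Lower (d²=296486485.00)
P6 → Central (d²=196329505.00)

Upper, Upper, Outer, Mid, Lower, Central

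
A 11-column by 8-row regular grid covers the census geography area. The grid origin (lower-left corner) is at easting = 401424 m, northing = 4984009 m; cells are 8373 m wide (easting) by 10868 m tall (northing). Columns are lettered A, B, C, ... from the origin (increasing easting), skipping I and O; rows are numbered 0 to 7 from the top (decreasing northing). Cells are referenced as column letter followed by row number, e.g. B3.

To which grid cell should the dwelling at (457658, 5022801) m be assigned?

G4

Column index: ⌊(457658 − 401424) / 8373⌋ = ⌊6.716⌋ = 6 → column G
Row offset from origin: ⌊(5022801 − 4984009) / 10868⌋ = ⌊3.569⌋ = 3 → row 4 (counted from top)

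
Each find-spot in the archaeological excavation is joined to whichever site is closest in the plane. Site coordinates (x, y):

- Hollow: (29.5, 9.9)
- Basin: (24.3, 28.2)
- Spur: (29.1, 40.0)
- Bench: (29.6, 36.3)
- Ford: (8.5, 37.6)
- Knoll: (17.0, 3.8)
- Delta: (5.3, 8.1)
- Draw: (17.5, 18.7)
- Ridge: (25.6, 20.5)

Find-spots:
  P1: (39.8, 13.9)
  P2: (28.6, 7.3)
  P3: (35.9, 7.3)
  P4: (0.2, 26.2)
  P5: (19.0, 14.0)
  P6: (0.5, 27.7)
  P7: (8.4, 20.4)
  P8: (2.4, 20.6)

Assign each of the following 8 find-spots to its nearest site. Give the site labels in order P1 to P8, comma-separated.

Hollow, Hollow, Hollow, Ford, Draw, Ford, Draw, Delta

P1 → Hollow (d²=122.09)
P2 → Hollow (d²=7.57)
P3 → Hollow (d²=47.72)
P4 → Ford (d²=198.85)
P5 → Draw (d²=24.34)
P6 → Ford (d²=162.01)
P7 → Draw (d²=85.70)
P8 → Delta (d²=164.66)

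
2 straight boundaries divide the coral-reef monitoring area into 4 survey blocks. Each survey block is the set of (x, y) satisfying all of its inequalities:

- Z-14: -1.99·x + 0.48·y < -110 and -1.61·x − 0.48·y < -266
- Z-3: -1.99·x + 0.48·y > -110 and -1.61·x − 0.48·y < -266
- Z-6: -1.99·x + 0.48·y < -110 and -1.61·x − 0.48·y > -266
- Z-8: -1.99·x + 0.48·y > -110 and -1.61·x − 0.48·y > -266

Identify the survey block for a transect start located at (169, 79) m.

Z-14

-1.99·169 + 0.48·79 = -298.390, which is < -110
-1.61·169 − 0.48·79 = -310.010, which is < -266
This sign pattern matches Z-14.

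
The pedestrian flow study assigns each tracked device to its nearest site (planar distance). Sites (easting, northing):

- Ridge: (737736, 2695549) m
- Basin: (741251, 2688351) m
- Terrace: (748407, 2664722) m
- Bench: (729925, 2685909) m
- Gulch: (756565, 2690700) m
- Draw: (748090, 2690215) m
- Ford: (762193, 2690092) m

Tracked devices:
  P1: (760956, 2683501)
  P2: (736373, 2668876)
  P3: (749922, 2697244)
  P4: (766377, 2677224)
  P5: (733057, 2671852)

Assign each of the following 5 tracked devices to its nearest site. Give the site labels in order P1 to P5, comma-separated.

Ford, Terrace, Draw, Ford, Bench

P1 → Ford (d²=44971450.00)
P2 → Terrace (d²=162072872.00)
P3 → Draw (d²=52763065.00)
P4 → Ford (d²=183091280.00)
P5 → Bench (d²=207408673.00)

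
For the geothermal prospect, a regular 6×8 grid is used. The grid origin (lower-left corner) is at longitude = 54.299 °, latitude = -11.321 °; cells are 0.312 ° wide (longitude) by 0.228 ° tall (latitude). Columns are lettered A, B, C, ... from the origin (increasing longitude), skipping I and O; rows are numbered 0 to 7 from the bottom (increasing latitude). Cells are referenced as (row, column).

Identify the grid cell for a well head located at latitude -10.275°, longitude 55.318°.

Column index: ⌊(55.318 − 54.299) / 0.312⌋ = ⌊3.266⌋ = 3 → column D
Row offset from origin: ⌊(-10.275 − -11.321) / 0.228⌋ = ⌊4.588⌋ = 4 → row 4

(4, D)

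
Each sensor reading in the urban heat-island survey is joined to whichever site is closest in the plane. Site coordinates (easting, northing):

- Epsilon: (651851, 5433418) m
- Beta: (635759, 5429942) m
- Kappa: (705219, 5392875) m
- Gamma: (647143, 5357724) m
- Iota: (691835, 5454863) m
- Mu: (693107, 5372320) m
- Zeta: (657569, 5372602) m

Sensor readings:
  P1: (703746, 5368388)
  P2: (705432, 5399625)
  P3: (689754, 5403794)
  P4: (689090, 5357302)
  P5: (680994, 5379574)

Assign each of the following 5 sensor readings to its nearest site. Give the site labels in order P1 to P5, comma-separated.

Mu, Kappa, Kappa, Mu, Mu

P1 → Mu (d²=128648945.00)
P2 → Kappa (d²=45607869.00)
P3 → Kappa (d²=358390786.00)
P4 → Mu (d²=241676613.00)
P5 → Mu (d²=199345285.00)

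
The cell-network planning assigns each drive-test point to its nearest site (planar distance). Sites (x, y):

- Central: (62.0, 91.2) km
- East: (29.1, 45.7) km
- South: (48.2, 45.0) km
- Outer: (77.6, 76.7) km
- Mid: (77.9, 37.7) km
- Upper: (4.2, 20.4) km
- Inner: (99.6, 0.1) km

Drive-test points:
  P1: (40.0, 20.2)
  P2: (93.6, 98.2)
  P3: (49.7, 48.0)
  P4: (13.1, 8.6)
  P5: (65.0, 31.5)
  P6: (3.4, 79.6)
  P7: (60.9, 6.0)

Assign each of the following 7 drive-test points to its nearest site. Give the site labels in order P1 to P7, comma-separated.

South, Outer, South, Upper, Mid, East, Mid

P1 → South (d²=682.28)
P2 → Outer (d²=718.25)
P3 → South (d²=11.25)
P4 → Upper (d²=218.45)
P5 → Mid (d²=204.85)
P6 → East (d²=1809.70)
P7 → Mid (d²=1293.89)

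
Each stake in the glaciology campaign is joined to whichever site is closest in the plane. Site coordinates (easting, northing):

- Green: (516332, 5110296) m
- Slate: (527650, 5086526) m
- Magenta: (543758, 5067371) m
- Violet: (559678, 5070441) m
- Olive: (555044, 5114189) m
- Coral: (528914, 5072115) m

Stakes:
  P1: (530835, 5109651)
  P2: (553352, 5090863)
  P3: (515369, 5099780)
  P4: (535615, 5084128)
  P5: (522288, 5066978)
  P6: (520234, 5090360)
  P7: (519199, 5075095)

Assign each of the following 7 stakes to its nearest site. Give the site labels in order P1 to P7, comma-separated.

Green, Violet, Green, Slate, Coral, Slate, Coral

P1 → Green (d²=210753034.00)
P2 → Violet (d²=457076360.00)
P3 → Green (d²=111513625.00)
P4 → Slate (d²=69191629.00)
P5 → Coral (d²=70292645.00)
P6 → Slate (d²=69696612.00)
P7 → Coral (d²=103261625.00)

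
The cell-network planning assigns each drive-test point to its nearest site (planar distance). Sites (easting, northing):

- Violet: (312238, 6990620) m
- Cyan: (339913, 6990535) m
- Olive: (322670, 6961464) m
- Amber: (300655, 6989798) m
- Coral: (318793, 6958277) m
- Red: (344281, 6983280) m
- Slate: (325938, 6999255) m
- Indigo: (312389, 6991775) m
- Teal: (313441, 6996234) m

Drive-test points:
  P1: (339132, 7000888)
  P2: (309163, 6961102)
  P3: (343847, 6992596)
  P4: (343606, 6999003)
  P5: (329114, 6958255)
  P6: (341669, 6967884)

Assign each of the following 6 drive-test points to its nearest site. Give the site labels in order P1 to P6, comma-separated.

Cyan, Coral, Cyan, Cyan, Olive, Red

P1 → Cyan (d²=107794570.00)
P2 → Coral (d²=100717525.00)
P3 → Cyan (d²=19724077.00)
P4 → Cyan (d²=85345273.00)
P5 → Olive (d²=51822817.00)
P6 → Red (d²=243859360.00)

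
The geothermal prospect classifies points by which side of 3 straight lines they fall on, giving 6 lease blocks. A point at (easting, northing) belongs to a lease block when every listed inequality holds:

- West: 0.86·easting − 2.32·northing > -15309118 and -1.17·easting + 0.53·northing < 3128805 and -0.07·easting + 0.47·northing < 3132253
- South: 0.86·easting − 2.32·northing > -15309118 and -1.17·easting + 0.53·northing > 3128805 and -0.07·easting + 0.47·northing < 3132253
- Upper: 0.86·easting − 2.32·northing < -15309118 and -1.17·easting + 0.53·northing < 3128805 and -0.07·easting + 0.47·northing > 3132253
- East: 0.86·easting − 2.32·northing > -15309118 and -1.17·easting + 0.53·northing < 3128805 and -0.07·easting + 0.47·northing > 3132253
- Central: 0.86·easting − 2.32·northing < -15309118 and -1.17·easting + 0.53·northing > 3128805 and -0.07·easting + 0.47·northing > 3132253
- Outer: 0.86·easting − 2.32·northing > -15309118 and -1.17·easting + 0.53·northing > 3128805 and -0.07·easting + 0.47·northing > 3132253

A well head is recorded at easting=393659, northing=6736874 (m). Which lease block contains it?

0.86·393659 − 2.32·6736874 = -15291000.940, which is > -15309118
-1.17·393659 + 0.53·6736874 = 3109962.190, which is < 3128805
-0.07·393659 + 0.47·6736874 = 3138774.650, which is > 3132253
This sign pattern matches East.

East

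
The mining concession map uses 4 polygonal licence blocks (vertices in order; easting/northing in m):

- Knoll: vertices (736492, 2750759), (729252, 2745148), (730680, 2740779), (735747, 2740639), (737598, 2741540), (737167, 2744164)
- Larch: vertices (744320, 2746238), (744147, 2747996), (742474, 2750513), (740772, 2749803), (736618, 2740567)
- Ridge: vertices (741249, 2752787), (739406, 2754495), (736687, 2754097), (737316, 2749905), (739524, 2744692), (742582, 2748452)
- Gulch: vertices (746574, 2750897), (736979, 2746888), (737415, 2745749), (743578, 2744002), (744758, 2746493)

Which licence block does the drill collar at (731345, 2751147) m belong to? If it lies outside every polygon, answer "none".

none

Cast a ray rightward from (731345, 2751147). For each polygon, the edges (by vertex number in listed order) whose endpoints lie on opposite sides of northing = 2751147, where each meets that height, and whether that is right or left of the point:
Knoll: no edge straddles that height → 0 crossings.
Larch: no edge straddles that height → 0 crossings.
Ridge: 3–4 at easting≈737129.6 (right), 6–1 at easting≈741753.3 (right) → 2 crossings.
Gulch: no edge straddles that height → 0 crossings.
All counts are even, so the point lies outside every listed polygon.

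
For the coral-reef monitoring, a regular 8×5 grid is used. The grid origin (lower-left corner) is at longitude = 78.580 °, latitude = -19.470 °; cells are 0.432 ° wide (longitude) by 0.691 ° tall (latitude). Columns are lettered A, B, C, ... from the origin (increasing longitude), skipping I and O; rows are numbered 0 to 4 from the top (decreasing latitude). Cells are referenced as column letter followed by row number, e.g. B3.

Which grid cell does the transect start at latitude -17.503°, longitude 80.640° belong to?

Column index: ⌊(80.640 − 78.580) / 0.432⌋ = ⌊4.769⌋ = 4 → column E
Row offset from origin: ⌊(-17.503 − -19.470) / 0.691⌋ = ⌊2.847⌋ = 2 → row 2 (counted from top)

E2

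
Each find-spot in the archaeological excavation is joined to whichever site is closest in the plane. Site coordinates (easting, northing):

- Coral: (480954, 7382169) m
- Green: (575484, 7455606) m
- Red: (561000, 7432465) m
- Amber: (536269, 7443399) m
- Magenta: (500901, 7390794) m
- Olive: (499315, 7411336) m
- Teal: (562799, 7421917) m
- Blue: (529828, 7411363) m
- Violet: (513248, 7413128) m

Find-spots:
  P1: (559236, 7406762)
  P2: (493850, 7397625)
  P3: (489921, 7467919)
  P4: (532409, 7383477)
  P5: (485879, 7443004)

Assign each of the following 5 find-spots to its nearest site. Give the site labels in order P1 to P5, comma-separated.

Teal, Magenta, Amber, Blue, Olive

P1 → Teal (d²=242368994.00)
P2 → Magenta (d²=96379162.00)
P3 → Amber (d²=2749367504.00)
P4 → Blue (d²=784290557.00)
P5 → Olive (d²=1183388320.00)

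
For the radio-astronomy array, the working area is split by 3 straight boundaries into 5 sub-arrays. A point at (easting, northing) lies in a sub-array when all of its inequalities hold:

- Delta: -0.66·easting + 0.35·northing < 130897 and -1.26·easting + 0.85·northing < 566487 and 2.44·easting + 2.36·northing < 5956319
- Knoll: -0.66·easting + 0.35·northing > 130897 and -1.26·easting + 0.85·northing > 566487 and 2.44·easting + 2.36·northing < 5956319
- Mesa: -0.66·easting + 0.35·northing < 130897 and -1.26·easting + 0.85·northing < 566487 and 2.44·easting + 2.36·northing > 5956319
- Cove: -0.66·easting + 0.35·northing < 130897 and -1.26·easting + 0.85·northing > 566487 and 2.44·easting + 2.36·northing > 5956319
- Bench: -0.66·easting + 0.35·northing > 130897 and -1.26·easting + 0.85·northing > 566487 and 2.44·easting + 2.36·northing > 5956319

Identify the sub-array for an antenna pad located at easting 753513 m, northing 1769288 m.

-0.66·753513 + 0.35·1769288 = 121932.220, which is < 130897
-1.26·753513 + 0.85·1769288 = 554468.420, which is < 566487
2.44·753513 + 2.36·1769288 = 6014091.400, which is > 5956319
This sign pattern matches Mesa.

Mesa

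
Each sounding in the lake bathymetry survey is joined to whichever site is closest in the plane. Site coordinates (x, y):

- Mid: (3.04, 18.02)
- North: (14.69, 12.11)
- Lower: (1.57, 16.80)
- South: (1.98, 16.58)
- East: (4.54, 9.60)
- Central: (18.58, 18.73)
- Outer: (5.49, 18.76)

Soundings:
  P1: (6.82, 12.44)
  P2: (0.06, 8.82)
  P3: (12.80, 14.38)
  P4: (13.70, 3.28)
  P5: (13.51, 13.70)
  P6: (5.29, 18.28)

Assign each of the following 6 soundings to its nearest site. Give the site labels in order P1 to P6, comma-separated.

East, East, North, North, North, Outer

P1 → East (d²=13.26)
P2 → East (d²=20.68)
P3 → North (d²=8.73)
P4 → North (d²=78.95)
P5 → North (d²=3.92)
P6 → Outer (d²=0.27)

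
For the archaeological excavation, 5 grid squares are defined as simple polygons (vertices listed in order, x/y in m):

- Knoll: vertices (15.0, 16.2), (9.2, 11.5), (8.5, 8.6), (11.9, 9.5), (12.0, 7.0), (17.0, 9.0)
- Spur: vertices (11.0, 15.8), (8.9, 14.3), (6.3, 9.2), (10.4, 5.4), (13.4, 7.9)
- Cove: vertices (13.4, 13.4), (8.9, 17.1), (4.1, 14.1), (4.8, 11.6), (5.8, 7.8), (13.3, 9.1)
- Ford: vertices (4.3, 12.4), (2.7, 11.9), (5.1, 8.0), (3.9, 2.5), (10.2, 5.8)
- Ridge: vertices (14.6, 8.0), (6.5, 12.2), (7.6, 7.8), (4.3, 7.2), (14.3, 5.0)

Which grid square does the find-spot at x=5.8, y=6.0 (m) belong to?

Ford

Cast a ray rightward from (5.8, 6.0). For each polygon, the edges (by vertex number in listed order) whose endpoints lie on opposite sides of y = 6.0, where each meets that height, and whether that is right or left of the point:
Knoll: no edge straddles that height → 0 crossings.
Spur: 3–4 at x≈9.75 (right), 4–5 at x≈11.12 (right) → 2 crossings.
Cove: no edge straddles that height → 0 crossings.
Ford: 3–4 at x≈4.66 (left), 5–1 at x≈10.02 (right) → 1 crossing.
Ridge: 4–5 at x≈9.75 (right), 5–1 at x≈14.40 (right) → 2 crossings.
Only Ford has an odd count, so the point is inside Ford.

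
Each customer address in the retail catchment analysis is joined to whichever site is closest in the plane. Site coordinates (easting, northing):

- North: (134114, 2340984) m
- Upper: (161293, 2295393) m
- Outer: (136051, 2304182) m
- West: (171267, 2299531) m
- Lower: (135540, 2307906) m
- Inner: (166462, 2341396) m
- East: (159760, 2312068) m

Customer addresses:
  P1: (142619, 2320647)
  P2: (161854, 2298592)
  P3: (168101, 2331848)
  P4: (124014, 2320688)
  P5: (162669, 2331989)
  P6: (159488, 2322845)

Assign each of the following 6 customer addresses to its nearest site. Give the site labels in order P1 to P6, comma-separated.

Lower, Upper, Inner, Lower, Inner, East

P1 → Lower (d²=212445322.00)
P2 → Upper (d²=10548322.00)
P3 → Inner (d²=93850625.00)
P4 → Lower (d²=296228200.00)
P5 → Inner (d²=102878498.00)
P6 → East (d²=116217713.00)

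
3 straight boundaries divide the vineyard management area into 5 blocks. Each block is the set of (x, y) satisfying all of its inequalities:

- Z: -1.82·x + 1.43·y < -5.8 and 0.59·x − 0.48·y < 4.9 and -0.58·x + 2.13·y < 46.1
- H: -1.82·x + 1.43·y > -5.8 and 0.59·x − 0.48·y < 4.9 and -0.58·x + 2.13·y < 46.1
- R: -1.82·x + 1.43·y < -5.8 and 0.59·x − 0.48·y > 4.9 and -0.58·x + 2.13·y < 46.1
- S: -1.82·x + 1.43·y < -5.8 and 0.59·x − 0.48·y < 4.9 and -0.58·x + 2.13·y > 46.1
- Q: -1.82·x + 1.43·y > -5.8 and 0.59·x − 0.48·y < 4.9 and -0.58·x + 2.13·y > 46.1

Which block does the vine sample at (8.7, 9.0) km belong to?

H

-1.82·8.7 + 1.43·9.0 = -2.964, which is > -5.8
0.59·8.7 − 0.48·9.0 = 0.813, which is < 4.9
-0.58·8.7 + 2.13·9.0 = 14.124, which is < 46.1
This sign pattern matches H.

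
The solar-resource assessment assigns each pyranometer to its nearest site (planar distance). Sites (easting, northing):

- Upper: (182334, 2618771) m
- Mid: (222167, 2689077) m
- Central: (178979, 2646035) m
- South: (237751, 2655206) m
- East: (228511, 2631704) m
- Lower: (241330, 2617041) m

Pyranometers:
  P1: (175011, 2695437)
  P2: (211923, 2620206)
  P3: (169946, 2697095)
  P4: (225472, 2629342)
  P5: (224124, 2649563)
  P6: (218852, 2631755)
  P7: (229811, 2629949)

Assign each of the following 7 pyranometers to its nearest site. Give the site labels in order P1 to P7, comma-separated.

Mid, East, Central, East, South, East, East

P1 → Mid (d²=2264137936.00)
P2 → East (d²=407365748.00)
P3 → Central (d²=2688718689.00)
P4 → East (d²=14814565.00)
P5 → South (d²=217538578.00)
P6 → East (d²=93298882.00)
P7 → East (d²=4770025.00)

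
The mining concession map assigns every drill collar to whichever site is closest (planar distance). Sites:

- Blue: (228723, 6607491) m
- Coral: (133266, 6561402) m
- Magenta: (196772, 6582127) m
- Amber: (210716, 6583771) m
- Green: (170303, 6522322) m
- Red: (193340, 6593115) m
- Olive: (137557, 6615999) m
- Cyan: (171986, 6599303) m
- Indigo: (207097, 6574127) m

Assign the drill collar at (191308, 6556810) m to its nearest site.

Squared distances to each site:
Blue: 3968445986.000; Coral: 3389960228.000; Magenta: 670805785.000; Amber: 1103565985.000; Green: 1630632169.000; Red: 1322182049.000; Olive: 6392507722.000; Cyan: 2178994733.000; Indigo: 549171010.000.
Minimum at Indigo.

Indigo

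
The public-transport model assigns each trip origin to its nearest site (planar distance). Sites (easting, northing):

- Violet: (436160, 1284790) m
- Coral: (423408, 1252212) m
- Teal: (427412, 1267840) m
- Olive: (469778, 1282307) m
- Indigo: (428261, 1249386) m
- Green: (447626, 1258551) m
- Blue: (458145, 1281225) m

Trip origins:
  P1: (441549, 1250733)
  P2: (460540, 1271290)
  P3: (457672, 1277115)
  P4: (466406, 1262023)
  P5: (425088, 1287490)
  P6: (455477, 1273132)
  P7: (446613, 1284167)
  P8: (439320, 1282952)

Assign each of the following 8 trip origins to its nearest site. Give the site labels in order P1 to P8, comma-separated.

Green, Blue, Blue, Green, Violet, Blue, Violet, Violet

P1 → Green (d²=98051053.00)
P2 → Blue (d²=104440250.00)
P3 → Blue (d²=17115829.00)
P4 → Green (d²=364743184.00)
P5 → Violet (d²=129879184.00)
P6 → Blue (d²=72614873.00)
P7 → Violet (d²=109653338.00)
P8 → Violet (d²=13363844.00)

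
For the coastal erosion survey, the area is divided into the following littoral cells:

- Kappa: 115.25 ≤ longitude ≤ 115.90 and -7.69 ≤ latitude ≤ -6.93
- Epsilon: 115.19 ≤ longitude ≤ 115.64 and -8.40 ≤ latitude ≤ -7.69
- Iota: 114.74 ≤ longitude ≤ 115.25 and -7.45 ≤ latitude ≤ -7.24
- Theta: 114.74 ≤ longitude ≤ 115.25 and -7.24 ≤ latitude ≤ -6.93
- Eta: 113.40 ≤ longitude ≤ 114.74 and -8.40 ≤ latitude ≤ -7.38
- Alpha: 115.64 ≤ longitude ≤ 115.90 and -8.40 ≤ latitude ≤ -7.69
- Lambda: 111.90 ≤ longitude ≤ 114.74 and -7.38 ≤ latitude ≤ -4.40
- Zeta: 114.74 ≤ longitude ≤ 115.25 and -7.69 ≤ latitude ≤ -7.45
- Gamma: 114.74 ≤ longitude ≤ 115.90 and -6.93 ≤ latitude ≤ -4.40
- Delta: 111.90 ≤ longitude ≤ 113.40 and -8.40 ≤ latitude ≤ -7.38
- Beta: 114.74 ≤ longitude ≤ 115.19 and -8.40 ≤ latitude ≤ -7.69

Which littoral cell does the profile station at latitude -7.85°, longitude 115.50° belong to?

The point has longitude = 115.50 and latitude = -7.85.
Only Epsilon satisfies 115.19 ≤ longitude ≤ 115.64 and -8.40 ≤ latitude ≤ -7.69.

Epsilon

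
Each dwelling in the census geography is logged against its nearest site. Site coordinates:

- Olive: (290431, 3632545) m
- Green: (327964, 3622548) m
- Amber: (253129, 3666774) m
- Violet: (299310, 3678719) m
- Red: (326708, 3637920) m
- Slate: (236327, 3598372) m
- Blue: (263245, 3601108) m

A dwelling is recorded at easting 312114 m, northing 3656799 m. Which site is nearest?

Squared distances to each site:
Olive: 1058409005.000; Green: 1424353501.000; Amber: 3578730850.000; Violet: 644428816.000; Red: 569401477.000; Slate: 9157383698.000; Blue: 5489666642.000.
Minimum at Red.

Red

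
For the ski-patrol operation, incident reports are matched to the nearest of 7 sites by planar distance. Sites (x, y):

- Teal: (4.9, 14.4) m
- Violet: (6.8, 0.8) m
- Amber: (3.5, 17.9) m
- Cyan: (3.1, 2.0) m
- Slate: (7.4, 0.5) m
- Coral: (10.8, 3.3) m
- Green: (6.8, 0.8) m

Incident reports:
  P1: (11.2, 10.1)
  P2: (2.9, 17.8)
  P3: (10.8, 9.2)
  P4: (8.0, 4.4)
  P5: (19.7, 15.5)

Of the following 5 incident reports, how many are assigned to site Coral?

P1 → Coral
P2 → Amber
P3 → Coral
P4 → Coral
P5 → Teal
3 of the 5 go to Coral.

3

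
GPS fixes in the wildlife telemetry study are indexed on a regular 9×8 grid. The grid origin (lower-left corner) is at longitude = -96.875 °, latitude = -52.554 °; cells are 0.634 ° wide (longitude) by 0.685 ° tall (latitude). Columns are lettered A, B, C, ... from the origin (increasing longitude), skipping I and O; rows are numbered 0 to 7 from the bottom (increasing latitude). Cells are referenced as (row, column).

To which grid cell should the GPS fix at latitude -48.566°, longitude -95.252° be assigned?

Column index: ⌊(-95.252 − -96.875) / 0.634⌋ = ⌊2.560⌋ = 2 → column C
Row offset from origin: ⌊(-48.566 − -52.554) / 0.685⌋ = ⌊5.822⌋ = 5 → row 5

(5, C)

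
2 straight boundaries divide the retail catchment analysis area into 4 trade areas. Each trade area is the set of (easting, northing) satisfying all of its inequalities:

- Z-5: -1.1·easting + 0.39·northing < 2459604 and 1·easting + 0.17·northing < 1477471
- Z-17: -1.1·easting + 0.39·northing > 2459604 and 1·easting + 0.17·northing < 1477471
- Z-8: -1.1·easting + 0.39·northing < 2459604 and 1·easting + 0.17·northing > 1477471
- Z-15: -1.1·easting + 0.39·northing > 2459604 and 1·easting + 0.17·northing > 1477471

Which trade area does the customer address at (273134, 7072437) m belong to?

-1.1·273134 + 0.39·7072437 = 2457803.030, which is < 2459604
1·273134 + 0.17·7072437 = 1475448.290, which is < 1477471
This sign pattern matches Z-5.

Z-5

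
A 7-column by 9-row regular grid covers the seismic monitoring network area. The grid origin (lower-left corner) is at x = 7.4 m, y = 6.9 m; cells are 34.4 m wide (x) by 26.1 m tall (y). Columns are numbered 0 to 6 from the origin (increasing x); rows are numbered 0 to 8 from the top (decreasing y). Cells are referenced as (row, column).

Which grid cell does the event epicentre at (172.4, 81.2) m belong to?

Column index: ⌊(172.4 − 7.4) / 34.4⌋ = ⌊4.797⌋ = 4
Row offset from origin: ⌊(81.2 − 6.9) / 26.1⌋ = ⌊2.847⌋ = 2 → row 6 (counted from top)

(6, 4)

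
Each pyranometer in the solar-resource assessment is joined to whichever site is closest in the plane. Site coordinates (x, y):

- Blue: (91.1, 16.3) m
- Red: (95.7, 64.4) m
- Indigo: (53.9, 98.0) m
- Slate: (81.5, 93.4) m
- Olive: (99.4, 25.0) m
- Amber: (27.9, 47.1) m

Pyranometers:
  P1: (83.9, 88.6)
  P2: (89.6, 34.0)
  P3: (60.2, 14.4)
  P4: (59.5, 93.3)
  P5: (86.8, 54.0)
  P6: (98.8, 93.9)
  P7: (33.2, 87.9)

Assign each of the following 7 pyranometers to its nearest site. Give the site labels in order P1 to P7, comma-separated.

P1 → Slate (d²=28.80)
P2 → Olive (d²=177.04)
P3 → Blue (d²=958.42)
P4 → Indigo (d²=53.45)
P5 → Red (d²=187.37)
P6 → Slate (d²=299.54)
P7 → Indigo (d²=530.50)

Slate, Olive, Blue, Indigo, Red, Slate, Indigo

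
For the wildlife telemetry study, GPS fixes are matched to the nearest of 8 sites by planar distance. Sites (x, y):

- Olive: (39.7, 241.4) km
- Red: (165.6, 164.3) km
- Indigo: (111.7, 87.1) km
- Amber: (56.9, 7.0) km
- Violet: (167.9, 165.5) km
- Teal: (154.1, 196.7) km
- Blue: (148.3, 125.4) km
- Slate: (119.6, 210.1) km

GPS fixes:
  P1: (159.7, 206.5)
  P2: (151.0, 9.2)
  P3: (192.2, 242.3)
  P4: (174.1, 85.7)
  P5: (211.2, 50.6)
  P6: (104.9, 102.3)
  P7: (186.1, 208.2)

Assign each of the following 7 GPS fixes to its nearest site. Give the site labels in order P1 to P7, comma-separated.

Teal, Indigo, Teal, Blue, Blue, Indigo, Teal

P1 → Teal (d²=127.40)
P2 → Indigo (d²=7612.90)
P3 → Teal (d²=3530.97)
P4 → Blue (d²=2241.73)
P5 → Blue (d²=9551.45)
P6 → Indigo (d²=277.28)
P7 → Teal (d²=1156.25)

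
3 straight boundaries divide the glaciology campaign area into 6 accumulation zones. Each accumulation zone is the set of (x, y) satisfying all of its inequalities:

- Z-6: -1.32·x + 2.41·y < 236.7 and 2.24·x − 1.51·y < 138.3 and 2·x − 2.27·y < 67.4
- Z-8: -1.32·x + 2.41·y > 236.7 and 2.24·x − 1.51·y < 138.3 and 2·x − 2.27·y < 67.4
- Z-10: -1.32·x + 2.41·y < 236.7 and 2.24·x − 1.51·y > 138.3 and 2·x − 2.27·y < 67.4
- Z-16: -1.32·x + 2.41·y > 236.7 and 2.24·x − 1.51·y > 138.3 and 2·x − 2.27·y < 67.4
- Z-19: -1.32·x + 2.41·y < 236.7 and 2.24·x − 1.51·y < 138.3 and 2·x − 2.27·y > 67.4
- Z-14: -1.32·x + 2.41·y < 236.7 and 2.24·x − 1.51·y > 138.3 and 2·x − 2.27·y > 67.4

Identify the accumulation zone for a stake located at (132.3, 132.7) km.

-1.32·132.3 + 2.41·132.7 = 145.171, which is < 236.7
2.24·132.3 − 1.51·132.7 = 95.975, which is < 138.3
2·132.3 − 2.27·132.7 = -36.629, which is < 67.4
This sign pattern matches Z-6.

Z-6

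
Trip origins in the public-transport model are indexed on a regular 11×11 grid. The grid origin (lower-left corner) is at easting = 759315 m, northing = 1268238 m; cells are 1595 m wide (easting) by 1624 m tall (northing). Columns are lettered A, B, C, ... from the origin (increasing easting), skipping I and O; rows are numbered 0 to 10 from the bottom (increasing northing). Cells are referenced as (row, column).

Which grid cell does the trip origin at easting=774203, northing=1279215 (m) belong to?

Column index: ⌊(774203 − 759315) / 1595⌋ = ⌊9.334⌋ = 9 → column K
Row offset from origin: ⌊(1279215 − 1268238) / 1624⌋ = ⌊6.759⌋ = 6 → row 6

(6, K)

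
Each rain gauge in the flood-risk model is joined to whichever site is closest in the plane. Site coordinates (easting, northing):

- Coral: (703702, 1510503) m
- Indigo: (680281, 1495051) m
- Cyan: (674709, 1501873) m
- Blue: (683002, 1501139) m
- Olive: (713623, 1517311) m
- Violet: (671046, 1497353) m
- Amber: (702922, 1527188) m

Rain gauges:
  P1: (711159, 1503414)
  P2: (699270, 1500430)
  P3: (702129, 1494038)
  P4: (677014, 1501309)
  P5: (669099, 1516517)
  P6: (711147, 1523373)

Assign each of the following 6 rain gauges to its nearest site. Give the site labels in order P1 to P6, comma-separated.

Coral, Coral, Coral, Cyan, Cyan, Olive

P1 → Coral (d²=105860770.00)
P2 → Coral (d²=121107953.00)
P3 → Coral (d²=273570554.00)
P4 → Cyan (d²=5631121.00)
P5 → Cyan (d²=245918836.00)
P6 → Olive (d²=42878420.00)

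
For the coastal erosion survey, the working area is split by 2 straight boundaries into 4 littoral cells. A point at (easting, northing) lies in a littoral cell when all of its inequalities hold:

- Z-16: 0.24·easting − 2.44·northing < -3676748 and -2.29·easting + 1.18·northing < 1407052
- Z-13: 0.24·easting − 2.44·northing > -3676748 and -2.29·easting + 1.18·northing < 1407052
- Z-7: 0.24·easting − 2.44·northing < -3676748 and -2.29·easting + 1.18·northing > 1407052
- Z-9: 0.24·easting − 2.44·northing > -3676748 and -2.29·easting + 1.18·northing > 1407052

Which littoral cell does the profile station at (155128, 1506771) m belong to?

Z-9

0.24·155128 − 2.44·1506771 = -3639290.520, which is > -3676748
-2.29·155128 + 1.18·1506771 = 1422746.660, which is > 1407052
This sign pattern matches Z-9.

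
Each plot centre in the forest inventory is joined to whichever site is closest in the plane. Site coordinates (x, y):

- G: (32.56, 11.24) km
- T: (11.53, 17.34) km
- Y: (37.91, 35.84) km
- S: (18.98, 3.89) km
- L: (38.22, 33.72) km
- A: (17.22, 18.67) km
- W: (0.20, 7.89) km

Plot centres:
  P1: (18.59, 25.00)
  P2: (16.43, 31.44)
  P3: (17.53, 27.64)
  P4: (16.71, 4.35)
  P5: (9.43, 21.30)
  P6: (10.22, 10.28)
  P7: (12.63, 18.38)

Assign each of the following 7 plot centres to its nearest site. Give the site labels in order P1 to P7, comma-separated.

P1 → A (d²=41.95)
P2 → A (d²=163.70)
P3 → A (d²=80.56)
P4 → S (d²=5.36)
P5 → T (d²=20.09)
P6 → T (d²=51.56)
P7 → T (d²=2.29)

A, A, A, S, T, T, T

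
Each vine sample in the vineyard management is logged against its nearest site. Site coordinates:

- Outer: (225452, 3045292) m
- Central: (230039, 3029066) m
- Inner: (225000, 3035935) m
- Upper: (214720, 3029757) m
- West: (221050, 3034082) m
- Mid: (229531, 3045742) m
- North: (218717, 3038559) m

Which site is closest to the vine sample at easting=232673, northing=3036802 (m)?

Inner

Squared distances to each site:
Outer: 124222941.000; Central: 66783652.000; Inner: 59626618.000; Upper: 371942234.000; West: 142492529.000; Mid: 89795764.000; North: 197856985.000.
Minimum at Inner.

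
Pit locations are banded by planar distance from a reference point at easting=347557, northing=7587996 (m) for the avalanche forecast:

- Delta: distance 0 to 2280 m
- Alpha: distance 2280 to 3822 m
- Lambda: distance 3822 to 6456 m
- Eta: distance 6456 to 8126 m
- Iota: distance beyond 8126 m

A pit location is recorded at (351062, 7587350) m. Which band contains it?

Distance = √((351062−347557)² + (7587350−7587996)²) = √(12285025.000 + 417316.000) = 3564.034 m.
2280 ≤ 3564.034 < 3822 → Alpha.

Alpha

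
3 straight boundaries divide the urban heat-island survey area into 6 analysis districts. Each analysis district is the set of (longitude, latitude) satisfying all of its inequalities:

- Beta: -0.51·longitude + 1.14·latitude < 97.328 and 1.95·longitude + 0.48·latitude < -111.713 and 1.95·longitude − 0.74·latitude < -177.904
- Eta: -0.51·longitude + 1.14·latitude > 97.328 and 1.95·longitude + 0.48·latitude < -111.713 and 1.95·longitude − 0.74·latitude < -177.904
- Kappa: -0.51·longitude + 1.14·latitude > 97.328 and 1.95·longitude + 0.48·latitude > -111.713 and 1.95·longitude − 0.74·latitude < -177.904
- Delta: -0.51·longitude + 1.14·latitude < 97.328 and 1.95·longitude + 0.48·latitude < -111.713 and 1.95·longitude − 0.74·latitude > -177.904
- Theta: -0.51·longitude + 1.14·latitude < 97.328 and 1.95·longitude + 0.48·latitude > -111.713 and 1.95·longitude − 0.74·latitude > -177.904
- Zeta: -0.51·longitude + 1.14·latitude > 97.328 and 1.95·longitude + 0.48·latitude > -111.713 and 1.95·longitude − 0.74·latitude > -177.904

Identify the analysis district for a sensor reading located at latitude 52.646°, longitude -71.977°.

-0.51·-71.977 + 1.14·52.646 = 96.725, which is < 97.328
1.95·-71.977 + 0.48·52.646 = -115.085, which is < -111.713
1.95·-71.977 − 0.74·52.646 = -179.313, which is < -177.904
This sign pattern matches Beta.

Beta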